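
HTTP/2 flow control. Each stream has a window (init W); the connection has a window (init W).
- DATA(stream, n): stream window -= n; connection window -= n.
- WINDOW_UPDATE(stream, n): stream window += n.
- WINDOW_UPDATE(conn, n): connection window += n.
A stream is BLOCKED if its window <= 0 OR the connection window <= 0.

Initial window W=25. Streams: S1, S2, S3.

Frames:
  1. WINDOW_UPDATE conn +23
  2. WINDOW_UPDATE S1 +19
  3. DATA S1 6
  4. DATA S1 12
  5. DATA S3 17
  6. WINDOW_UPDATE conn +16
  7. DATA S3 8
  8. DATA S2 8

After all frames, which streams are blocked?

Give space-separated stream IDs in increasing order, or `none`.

Op 1: conn=48 S1=25 S2=25 S3=25 blocked=[]
Op 2: conn=48 S1=44 S2=25 S3=25 blocked=[]
Op 3: conn=42 S1=38 S2=25 S3=25 blocked=[]
Op 4: conn=30 S1=26 S2=25 S3=25 blocked=[]
Op 5: conn=13 S1=26 S2=25 S3=8 blocked=[]
Op 6: conn=29 S1=26 S2=25 S3=8 blocked=[]
Op 7: conn=21 S1=26 S2=25 S3=0 blocked=[3]
Op 8: conn=13 S1=26 S2=17 S3=0 blocked=[3]

Answer: S3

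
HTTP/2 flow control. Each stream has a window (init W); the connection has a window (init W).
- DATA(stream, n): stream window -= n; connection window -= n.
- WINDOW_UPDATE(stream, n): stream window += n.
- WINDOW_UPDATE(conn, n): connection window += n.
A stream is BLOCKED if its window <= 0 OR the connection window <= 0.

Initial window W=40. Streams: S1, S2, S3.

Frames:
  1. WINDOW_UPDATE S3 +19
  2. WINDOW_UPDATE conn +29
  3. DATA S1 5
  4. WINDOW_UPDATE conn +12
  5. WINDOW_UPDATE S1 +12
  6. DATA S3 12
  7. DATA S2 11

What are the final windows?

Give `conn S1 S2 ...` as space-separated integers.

Answer: 53 47 29 47

Derivation:
Op 1: conn=40 S1=40 S2=40 S3=59 blocked=[]
Op 2: conn=69 S1=40 S2=40 S3=59 blocked=[]
Op 3: conn=64 S1=35 S2=40 S3=59 blocked=[]
Op 4: conn=76 S1=35 S2=40 S3=59 blocked=[]
Op 5: conn=76 S1=47 S2=40 S3=59 blocked=[]
Op 6: conn=64 S1=47 S2=40 S3=47 blocked=[]
Op 7: conn=53 S1=47 S2=29 S3=47 blocked=[]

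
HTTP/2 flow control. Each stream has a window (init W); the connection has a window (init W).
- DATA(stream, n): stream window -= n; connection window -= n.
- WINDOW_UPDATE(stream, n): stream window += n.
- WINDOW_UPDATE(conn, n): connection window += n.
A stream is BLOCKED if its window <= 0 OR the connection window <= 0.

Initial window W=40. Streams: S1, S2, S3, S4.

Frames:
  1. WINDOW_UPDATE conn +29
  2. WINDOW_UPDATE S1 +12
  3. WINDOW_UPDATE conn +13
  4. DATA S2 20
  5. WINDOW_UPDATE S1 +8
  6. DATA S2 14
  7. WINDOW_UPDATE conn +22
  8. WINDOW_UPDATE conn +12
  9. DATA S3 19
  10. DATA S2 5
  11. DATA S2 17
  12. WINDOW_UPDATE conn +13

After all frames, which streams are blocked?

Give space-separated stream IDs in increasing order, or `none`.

Op 1: conn=69 S1=40 S2=40 S3=40 S4=40 blocked=[]
Op 2: conn=69 S1=52 S2=40 S3=40 S4=40 blocked=[]
Op 3: conn=82 S1=52 S2=40 S3=40 S4=40 blocked=[]
Op 4: conn=62 S1=52 S2=20 S3=40 S4=40 blocked=[]
Op 5: conn=62 S1=60 S2=20 S3=40 S4=40 blocked=[]
Op 6: conn=48 S1=60 S2=6 S3=40 S4=40 blocked=[]
Op 7: conn=70 S1=60 S2=6 S3=40 S4=40 blocked=[]
Op 8: conn=82 S1=60 S2=6 S3=40 S4=40 blocked=[]
Op 9: conn=63 S1=60 S2=6 S3=21 S4=40 blocked=[]
Op 10: conn=58 S1=60 S2=1 S3=21 S4=40 blocked=[]
Op 11: conn=41 S1=60 S2=-16 S3=21 S4=40 blocked=[2]
Op 12: conn=54 S1=60 S2=-16 S3=21 S4=40 blocked=[2]

Answer: S2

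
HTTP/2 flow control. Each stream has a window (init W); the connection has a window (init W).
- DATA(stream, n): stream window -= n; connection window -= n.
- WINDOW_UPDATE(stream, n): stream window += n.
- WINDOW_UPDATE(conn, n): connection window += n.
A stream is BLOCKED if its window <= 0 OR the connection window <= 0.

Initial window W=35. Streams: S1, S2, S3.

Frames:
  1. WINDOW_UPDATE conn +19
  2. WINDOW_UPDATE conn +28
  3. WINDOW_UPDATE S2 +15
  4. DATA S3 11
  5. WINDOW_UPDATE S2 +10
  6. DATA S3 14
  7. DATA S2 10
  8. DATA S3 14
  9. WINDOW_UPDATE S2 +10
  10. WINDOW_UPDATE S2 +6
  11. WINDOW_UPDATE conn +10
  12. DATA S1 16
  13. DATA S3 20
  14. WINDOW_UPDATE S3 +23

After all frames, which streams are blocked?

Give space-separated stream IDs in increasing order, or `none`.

Answer: S3

Derivation:
Op 1: conn=54 S1=35 S2=35 S3=35 blocked=[]
Op 2: conn=82 S1=35 S2=35 S3=35 blocked=[]
Op 3: conn=82 S1=35 S2=50 S3=35 blocked=[]
Op 4: conn=71 S1=35 S2=50 S3=24 blocked=[]
Op 5: conn=71 S1=35 S2=60 S3=24 blocked=[]
Op 6: conn=57 S1=35 S2=60 S3=10 blocked=[]
Op 7: conn=47 S1=35 S2=50 S3=10 blocked=[]
Op 8: conn=33 S1=35 S2=50 S3=-4 blocked=[3]
Op 9: conn=33 S1=35 S2=60 S3=-4 blocked=[3]
Op 10: conn=33 S1=35 S2=66 S3=-4 blocked=[3]
Op 11: conn=43 S1=35 S2=66 S3=-4 blocked=[3]
Op 12: conn=27 S1=19 S2=66 S3=-4 blocked=[3]
Op 13: conn=7 S1=19 S2=66 S3=-24 blocked=[3]
Op 14: conn=7 S1=19 S2=66 S3=-1 blocked=[3]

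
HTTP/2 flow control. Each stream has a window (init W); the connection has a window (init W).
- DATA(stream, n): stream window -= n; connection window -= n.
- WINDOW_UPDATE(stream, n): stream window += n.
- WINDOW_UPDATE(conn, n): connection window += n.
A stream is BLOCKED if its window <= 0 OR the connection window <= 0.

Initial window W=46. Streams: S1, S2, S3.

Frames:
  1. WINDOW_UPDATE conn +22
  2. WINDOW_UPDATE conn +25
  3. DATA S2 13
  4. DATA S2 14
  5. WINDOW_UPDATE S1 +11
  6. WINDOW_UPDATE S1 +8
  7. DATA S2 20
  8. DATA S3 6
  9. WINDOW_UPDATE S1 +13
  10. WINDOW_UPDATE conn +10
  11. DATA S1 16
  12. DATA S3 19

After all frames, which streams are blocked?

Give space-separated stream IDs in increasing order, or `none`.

Op 1: conn=68 S1=46 S2=46 S3=46 blocked=[]
Op 2: conn=93 S1=46 S2=46 S3=46 blocked=[]
Op 3: conn=80 S1=46 S2=33 S3=46 blocked=[]
Op 4: conn=66 S1=46 S2=19 S3=46 blocked=[]
Op 5: conn=66 S1=57 S2=19 S3=46 blocked=[]
Op 6: conn=66 S1=65 S2=19 S3=46 blocked=[]
Op 7: conn=46 S1=65 S2=-1 S3=46 blocked=[2]
Op 8: conn=40 S1=65 S2=-1 S3=40 blocked=[2]
Op 9: conn=40 S1=78 S2=-1 S3=40 blocked=[2]
Op 10: conn=50 S1=78 S2=-1 S3=40 blocked=[2]
Op 11: conn=34 S1=62 S2=-1 S3=40 blocked=[2]
Op 12: conn=15 S1=62 S2=-1 S3=21 blocked=[2]

Answer: S2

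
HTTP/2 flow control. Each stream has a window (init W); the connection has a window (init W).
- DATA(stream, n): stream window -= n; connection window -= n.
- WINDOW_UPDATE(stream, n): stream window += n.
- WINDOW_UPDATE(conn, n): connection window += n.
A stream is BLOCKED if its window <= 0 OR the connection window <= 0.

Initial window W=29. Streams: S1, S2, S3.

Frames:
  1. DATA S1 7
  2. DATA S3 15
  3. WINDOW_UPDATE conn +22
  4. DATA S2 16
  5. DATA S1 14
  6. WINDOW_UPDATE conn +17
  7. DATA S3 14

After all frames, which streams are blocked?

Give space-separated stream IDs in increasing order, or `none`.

Answer: S3

Derivation:
Op 1: conn=22 S1=22 S2=29 S3=29 blocked=[]
Op 2: conn=7 S1=22 S2=29 S3=14 blocked=[]
Op 3: conn=29 S1=22 S2=29 S3=14 blocked=[]
Op 4: conn=13 S1=22 S2=13 S3=14 blocked=[]
Op 5: conn=-1 S1=8 S2=13 S3=14 blocked=[1, 2, 3]
Op 6: conn=16 S1=8 S2=13 S3=14 blocked=[]
Op 7: conn=2 S1=8 S2=13 S3=0 blocked=[3]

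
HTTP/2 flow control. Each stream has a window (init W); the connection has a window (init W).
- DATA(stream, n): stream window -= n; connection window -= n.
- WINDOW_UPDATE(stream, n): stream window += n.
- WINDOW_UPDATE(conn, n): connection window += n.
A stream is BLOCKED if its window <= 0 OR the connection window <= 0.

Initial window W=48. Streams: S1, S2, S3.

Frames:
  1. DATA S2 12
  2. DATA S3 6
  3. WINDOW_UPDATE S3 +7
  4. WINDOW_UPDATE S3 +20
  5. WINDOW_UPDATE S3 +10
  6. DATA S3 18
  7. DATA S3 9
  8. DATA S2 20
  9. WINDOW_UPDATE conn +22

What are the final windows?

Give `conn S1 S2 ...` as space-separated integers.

Answer: 5 48 16 52

Derivation:
Op 1: conn=36 S1=48 S2=36 S3=48 blocked=[]
Op 2: conn=30 S1=48 S2=36 S3=42 blocked=[]
Op 3: conn=30 S1=48 S2=36 S3=49 blocked=[]
Op 4: conn=30 S1=48 S2=36 S3=69 blocked=[]
Op 5: conn=30 S1=48 S2=36 S3=79 blocked=[]
Op 6: conn=12 S1=48 S2=36 S3=61 blocked=[]
Op 7: conn=3 S1=48 S2=36 S3=52 blocked=[]
Op 8: conn=-17 S1=48 S2=16 S3=52 blocked=[1, 2, 3]
Op 9: conn=5 S1=48 S2=16 S3=52 blocked=[]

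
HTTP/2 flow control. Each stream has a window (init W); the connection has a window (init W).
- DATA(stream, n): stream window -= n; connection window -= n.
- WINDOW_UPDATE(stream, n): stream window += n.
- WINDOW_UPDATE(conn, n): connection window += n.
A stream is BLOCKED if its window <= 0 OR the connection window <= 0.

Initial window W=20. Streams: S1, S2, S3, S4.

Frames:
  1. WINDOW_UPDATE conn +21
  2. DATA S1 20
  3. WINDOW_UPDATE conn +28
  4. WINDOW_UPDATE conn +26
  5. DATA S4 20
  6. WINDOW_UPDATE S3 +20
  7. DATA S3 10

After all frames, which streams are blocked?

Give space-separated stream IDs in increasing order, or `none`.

Op 1: conn=41 S1=20 S2=20 S3=20 S4=20 blocked=[]
Op 2: conn=21 S1=0 S2=20 S3=20 S4=20 blocked=[1]
Op 3: conn=49 S1=0 S2=20 S3=20 S4=20 blocked=[1]
Op 4: conn=75 S1=0 S2=20 S3=20 S4=20 blocked=[1]
Op 5: conn=55 S1=0 S2=20 S3=20 S4=0 blocked=[1, 4]
Op 6: conn=55 S1=0 S2=20 S3=40 S4=0 blocked=[1, 4]
Op 7: conn=45 S1=0 S2=20 S3=30 S4=0 blocked=[1, 4]

Answer: S1 S4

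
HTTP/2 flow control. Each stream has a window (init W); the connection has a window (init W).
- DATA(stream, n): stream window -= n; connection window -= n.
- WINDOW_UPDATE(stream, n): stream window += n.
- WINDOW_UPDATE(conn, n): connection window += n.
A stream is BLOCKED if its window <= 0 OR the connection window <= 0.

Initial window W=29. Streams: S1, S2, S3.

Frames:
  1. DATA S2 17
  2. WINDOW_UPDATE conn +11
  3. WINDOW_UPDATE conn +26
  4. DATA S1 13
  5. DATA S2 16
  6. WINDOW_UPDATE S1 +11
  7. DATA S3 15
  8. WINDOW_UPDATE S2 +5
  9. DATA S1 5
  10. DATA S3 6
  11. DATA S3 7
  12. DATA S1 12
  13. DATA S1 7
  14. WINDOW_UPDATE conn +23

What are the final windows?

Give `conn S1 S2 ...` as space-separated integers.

Op 1: conn=12 S1=29 S2=12 S3=29 blocked=[]
Op 2: conn=23 S1=29 S2=12 S3=29 blocked=[]
Op 3: conn=49 S1=29 S2=12 S3=29 blocked=[]
Op 4: conn=36 S1=16 S2=12 S3=29 blocked=[]
Op 5: conn=20 S1=16 S2=-4 S3=29 blocked=[2]
Op 6: conn=20 S1=27 S2=-4 S3=29 blocked=[2]
Op 7: conn=5 S1=27 S2=-4 S3=14 blocked=[2]
Op 8: conn=5 S1=27 S2=1 S3=14 blocked=[]
Op 9: conn=0 S1=22 S2=1 S3=14 blocked=[1, 2, 3]
Op 10: conn=-6 S1=22 S2=1 S3=8 blocked=[1, 2, 3]
Op 11: conn=-13 S1=22 S2=1 S3=1 blocked=[1, 2, 3]
Op 12: conn=-25 S1=10 S2=1 S3=1 blocked=[1, 2, 3]
Op 13: conn=-32 S1=3 S2=1 S3=1 blocked=[1, 2, 3]
Op 14: conn=-9 S1=3 S2=1 S3=1 blocked=[1, 2, 3]

Answer: -9 3 1 1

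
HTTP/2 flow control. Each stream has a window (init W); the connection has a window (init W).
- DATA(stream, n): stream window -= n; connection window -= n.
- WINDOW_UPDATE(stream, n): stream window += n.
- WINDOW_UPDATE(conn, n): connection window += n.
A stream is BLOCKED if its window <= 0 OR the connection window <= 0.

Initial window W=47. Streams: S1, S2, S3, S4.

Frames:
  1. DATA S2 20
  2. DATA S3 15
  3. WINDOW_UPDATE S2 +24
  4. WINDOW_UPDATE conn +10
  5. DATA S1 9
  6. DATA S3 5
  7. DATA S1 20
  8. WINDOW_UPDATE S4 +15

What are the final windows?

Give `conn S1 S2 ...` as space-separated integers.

Op 1: conn=27 S1=47 S2=27 S3=47 S4=47 blocked=[]
Op 2: conn=12 S1=47 S2=27 S3=32 S4=47 blocked=[]
Op 3: conn=12 S1=47 S2=51 S3=32 S4=47 blocked=[]
Op 4: conn=22 S1=47 S2=51 S3=32 S4=47 blocked=[]
Op 5: conn=13 S1=38 S2=51 S3=32 S4=47 blocked=[]
Op 6: conn=8 S1=38 S2=51 S3=27 S4=47 blocked=[]
Op 7: conn=-12 S1=18 S2=51 S3=27 S4=47 blocked=[1, 2, 3, 4]
Op 8: conn=-12 S1=18 S2=51 S3=27 S4=62 blocked=[1, 2, 3, 4]

Answer: -12 18 51 27 62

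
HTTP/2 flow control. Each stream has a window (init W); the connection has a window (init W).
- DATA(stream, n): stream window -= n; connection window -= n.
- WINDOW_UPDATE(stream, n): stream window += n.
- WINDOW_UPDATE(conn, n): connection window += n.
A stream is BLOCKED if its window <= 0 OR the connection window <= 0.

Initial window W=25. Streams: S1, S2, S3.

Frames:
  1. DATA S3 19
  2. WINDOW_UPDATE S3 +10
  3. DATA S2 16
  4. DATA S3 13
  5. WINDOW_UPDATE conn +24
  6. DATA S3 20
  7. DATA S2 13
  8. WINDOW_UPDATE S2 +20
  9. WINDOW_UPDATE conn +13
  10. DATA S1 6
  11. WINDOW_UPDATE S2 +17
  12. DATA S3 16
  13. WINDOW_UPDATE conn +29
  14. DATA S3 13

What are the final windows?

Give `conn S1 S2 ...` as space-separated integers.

Op 1: conn=6 S1=25 S2=25 S3=6 blocked=[]
Op 2: conn=6 S1=25 S2=25 S3=16 blocked=[]
Op 3: conn=-10 S1=25 S2=9 S3=16 blocked=[1, 2, 3]
Op 4: conn=-23 S1=25 S2=9 S3=3 blocked=[1, 2, 3]
Op 5: conn=1 S1=25 S2=9 S3=3 blocked=[]
Op 6: conn=-19 S1=25 S2=9 S3=-17 blocked=[1, 2, 3]
Op 7: conn=-32 S1=25 S2=-4 S3=-17 blocked=[1, 2, 3]
Op 8: conn=-32 S1=25 S2=16 S3=-17 blocked=[1, 2, 3]
Op 9: conn=-19 S1=25 S2=16 S3=-17 blocked=[1, 2, 3]
Op 10: conn=-25 S1=19 S2=16 S3=-17 blocked=[1, 2, 3]
Op 11: conn=-25 S1=19 S2=33 S3=-17 blocked=[1, 2, 3]
Op 12: conn=-41 S1=19 S2=33 S3=-33 blocked=[1, 2, 3]
Op 13: conn=-12 S1=19 S2=33 S3=-33 blocked=[1, 2, 3]
Op 14: conn=-25 S1=19 S2=33 S3=-46 blocked=[1, 2, 3]

Answer: -25 19 33 -46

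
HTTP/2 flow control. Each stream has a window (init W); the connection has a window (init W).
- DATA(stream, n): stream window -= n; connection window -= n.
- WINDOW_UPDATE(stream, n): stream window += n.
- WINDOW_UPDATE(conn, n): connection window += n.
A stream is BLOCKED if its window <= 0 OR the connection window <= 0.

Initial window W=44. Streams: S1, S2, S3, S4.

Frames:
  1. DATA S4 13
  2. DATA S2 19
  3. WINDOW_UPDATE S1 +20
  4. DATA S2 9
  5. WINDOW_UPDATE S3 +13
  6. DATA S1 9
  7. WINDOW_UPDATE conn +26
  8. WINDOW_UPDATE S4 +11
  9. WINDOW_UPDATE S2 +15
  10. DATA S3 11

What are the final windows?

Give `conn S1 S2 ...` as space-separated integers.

Op 1: conn=31 S1=44 S2=44 S3=44 S4=31 blocked=[]
Op 2: conn=12 S1=44 S2=25 S3=44 S4=31 blocked=[]
Op 3: conn=12 S1=64 S2=25 S3=44 S4=31 blocked=[]
Op 4: conn=3 S1=64 S2=16 S3=44 S4=31 blocked=[]
Op 5: conn=3 S1=64 S2=16 S3=57 S4=31 blocked=[]
Op 6: conn=-6 S1=55 S2=16 S3=57 S4=31 blocked=[1, 2, 3, 4]
Op 7: conn=20 S1=55 S2=16 S3=57 S4=31 blocked=[]
Op 8: conn=20 S1=55 S2=16 S3=57 S4=42 blocked=[]
Op 9: conn=20 S1=55 S2=31 S3=57 S4=42 blocked=[]
Op 10: conn=9 S1=55 S2=31 S3=46 S4=42 blocked=[]

Answer: 9 55 31 46 42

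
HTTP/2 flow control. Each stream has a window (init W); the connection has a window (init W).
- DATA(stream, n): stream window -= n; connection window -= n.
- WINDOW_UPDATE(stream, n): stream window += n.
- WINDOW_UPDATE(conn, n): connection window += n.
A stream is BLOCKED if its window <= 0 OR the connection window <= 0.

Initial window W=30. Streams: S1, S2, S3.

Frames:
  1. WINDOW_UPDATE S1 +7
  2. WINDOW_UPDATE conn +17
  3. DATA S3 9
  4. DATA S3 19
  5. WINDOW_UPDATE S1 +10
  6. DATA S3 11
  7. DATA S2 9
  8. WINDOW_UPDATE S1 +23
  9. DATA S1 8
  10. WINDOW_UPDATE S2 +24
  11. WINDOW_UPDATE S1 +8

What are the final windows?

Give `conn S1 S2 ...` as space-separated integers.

Answer: -9 70 45 -9

Derivation:
Op 1: conn=30 S1=37 S2=30 S3=30 blocked=[]
Op 2: conn=47 S1=37 S2=30 S3=30 blocked=[]
Op 3: conn=38 S1=37 S2=30 S3=21 blocked=[]
Op 4: conn=19 S1=37 S2=30 S3=2 blocked=[]
Op 5: conn=19 S1=47 S2=30 S3=2 blocked=[]
Op 6: conn=8 S1=47 S2=30 S3=-9 blocked=[3]
Op 7: conn=-1 S1=47 S2=21 S3=-9 blocked=[1, 2, 3]
Op 8: conn=-1 S1=70 S2=21 S3=-9 blocked=[1, 2, 3]
Op 9: conn=-9 S1=62 S2=21 S3=-9 blocked=[1, 2, 3]
Op 10: conn=-9 S1=62 S2=45 S3=-9 blocked=[1, 2, 3]
Op 11: conn=-9 S1=70 S2=45 S3=-9 blocked=[1, 2, 3]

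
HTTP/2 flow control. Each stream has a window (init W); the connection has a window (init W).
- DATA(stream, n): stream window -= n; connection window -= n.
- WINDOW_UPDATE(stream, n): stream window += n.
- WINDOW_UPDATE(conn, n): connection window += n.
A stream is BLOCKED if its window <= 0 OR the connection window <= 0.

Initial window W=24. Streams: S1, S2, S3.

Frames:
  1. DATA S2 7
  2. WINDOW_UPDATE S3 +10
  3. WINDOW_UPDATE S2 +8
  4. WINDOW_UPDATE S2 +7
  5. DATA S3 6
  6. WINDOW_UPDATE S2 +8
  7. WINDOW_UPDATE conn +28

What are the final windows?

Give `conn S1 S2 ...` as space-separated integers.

Answer: 39 24 40 28

Derivation:
Op 1: conn=17 S1=24 S2=17 S3=24 blocked=[]
Op 2: conn=17 S1=24 S2=17 S3=34 blocked=[]
Op 3: conn=17 S1=24 S2=25 S3=34 blocked=[]
Op 4: conn=17 S1=24 S2=32 S3=34 blocked=[]
Op 5: conn=11 S1=24 S2=32 S3=28 blocked=[]
Op 6: conn=11 S1=24 S2=40 S3=28 blocked=[]
Op 7: conn=39 S1=24 S2=40 S3=28 blocked=[]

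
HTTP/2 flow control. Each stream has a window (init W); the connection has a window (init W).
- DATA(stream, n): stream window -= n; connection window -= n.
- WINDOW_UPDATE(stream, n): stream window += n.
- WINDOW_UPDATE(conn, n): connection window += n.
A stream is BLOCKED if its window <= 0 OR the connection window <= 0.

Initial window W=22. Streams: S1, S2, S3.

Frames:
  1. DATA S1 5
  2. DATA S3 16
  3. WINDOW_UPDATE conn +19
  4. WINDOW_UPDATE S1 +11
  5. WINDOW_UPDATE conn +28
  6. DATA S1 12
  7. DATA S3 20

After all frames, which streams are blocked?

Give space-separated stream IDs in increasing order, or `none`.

Op 1: conn=17 S1=17 S2=22 S3=22 blocked=[]
Op 2: conn=1 S1=17 S2=22 S3=6 blocked=[]
Op 3: conn=20 S1=17 S2=22 S3=6 blocked=[]
Op 4: conn=20 S1=28 S2=22 S3=6 blocked=[]
Op 5: conn=48 S1=28 S2=22 S3=6 blocked=[]
Op 6: conn=36 S1=16 S2=22 S3=6 blocked=[]
Op 7: conn=16 S1=16 S2=22 S3=-14 blocked=[3]

Answer: S3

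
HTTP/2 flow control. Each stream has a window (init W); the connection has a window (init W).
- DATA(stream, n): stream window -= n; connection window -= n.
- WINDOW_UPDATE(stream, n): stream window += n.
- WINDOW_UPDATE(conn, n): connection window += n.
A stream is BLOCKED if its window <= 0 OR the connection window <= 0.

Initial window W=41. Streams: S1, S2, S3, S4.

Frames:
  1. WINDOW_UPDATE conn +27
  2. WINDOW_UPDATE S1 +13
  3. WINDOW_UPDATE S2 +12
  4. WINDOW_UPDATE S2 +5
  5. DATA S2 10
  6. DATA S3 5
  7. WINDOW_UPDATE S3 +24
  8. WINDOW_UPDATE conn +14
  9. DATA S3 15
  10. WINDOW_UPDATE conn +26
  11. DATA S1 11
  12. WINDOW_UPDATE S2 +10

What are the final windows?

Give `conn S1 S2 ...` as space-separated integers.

Op 1: conn=68 S1=41 S2=41 S3=41 S4=41 blocked=[]
Op 2: conn=68 S1=54 S2=41 S3=41 S4=41 blocked=[]
Op 3: conn=68 S1=54 S2=53 S3=41 S4=41 blocked=[]
Op 4: conn=68 S1=54 S2=58 S3=41 S4=41 blocked=[]
Op 5: conn=58 S1=54 S2=48 S3=41 S4=41 blocked=[]
Op 6: conn=53 S1=54 S2=48 S3=36 S4=41 blocked=[]
Op 7: conn=53 S1=54 S2=48 S3=60 S4=41 blocked=[]
Op 8: conn=67 S1=54 S2=48 S3=60 S4=41 blocked=[]
Op 9: conn=52 S1=54 S2=48 S3=45 S4=41 blocked=[]
Op 10: conn=78 S1=54 S2=48 S3=45 S4=41 blocked=[]
Op 11: conn=67 S1=43 S2=48 S3=45 S4=41 blocked=[]
Op 12: conn=67 S1=43 S2=58 S3=45 S4=41 blocked=[]

Answer: 67 43 58 45 41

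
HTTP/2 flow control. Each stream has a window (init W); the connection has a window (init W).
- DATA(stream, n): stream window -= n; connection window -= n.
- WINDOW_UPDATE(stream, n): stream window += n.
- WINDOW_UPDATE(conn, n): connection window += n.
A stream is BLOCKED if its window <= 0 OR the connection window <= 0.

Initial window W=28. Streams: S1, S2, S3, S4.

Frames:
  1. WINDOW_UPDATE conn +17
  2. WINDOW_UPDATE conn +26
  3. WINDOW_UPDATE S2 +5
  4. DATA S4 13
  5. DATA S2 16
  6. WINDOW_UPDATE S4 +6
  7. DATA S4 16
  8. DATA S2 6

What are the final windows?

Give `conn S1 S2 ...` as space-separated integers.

Answer: 20 28 11 28 5

Derivation:
Op 1: conn=45 S1=28 S2=28 S3=28 S4=28 blocked=[]
Op 2: conn=71 S1=28 S2=28 S3=28 S4=28 blocked=[]
Op 3: conn=71 S1=28 S2=33 S3=28 S4=28 blocked=[]
Op 4: conn=58 S1=28 S2=33 S3=28 S4=15 blocked=[]
Op 5: conn=42 S1=28 S2=17 S3=28 S4=15 blocked=[]
Op 6: conn=42 S1=28 S2=17 S3=28 S4=21 blocked=[]
Op 7: conn=26 S1=28 S2=17 S3=28 S4=5 blocked=[]
Op 8: conn=20 S1=28 S2=11 S3=28 S4=5 blocked=[]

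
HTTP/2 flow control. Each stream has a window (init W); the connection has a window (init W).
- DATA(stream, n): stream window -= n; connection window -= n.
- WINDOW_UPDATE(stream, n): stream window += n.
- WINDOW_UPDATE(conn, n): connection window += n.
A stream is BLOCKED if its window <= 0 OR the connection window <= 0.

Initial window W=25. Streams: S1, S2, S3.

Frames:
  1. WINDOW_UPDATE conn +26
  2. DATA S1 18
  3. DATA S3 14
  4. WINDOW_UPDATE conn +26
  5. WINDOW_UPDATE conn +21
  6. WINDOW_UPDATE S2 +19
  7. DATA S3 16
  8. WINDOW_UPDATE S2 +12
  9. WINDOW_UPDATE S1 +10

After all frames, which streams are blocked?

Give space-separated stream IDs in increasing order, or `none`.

Op 1: conn=51 S1=25 S2=25 S3=25 blocked=[]
Op 2: conn=33 S1=7 S2=25 S3=25 blocked=[]
Op 3: conn=19 S1=7 S2=25 S3=11 blocked=[]
Op 4: conn=45 S1=7 S2=25 S3=11 blocked=[]
Op 5: conn=66 S1=7 S2=25 S3=11 blocked=[]
Op 6: conn=66 S1=7 S2=44 S3=11 blocked=[]
Op 7: conn=50 S1=7 S2=44 S3=-5 blocked=[3]
Op 8: conn=50 S1=7 S2=56 S3=-5 blocked=[3]
Op 9: conn=50 S1=17 S2=56 S3=-5 blocked=[3]

Answer: S3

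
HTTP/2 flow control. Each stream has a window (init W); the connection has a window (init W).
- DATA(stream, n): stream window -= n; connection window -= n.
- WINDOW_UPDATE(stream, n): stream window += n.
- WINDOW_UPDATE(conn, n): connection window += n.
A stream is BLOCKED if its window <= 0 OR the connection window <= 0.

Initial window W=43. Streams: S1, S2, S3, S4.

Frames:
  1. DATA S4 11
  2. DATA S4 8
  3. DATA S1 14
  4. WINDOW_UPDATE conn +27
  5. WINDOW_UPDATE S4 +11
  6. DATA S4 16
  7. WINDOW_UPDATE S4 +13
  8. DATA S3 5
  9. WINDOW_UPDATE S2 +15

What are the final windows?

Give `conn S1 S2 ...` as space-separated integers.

Answer: 16 29 58 38 32

Derivation:
Op 1: conn=32 S1=43 S2=43 S3=43 S4=32 blocked=[]
Op 2: conn=24 S1=43 S2=43 S3=43 S4=24 blocked=[]
Op 3: conn=10 S1=29 S2=43 S3=43 S4=24 blocked=[]
Op 4: conn=37 S1=29 S2=43 S3=43 S4=24 blocked=[]
Op 5: conn=37 S1=29 S2=43 S3=43 S4=35 blocked=[]
Op 6: conn=21 S1=29 S2=43 S3=43 S4=19 blocked=[]
Op 7: conn=21 S1=29 S2=43 S3=43 S4=32 blocked=[]
Op 8: conn=16 S1=29 S2=43 S3=38 S4=32 blocked=[]
Op 9: conn=16 S1=29 S2=58 S3=38 S4=32 blocked=[]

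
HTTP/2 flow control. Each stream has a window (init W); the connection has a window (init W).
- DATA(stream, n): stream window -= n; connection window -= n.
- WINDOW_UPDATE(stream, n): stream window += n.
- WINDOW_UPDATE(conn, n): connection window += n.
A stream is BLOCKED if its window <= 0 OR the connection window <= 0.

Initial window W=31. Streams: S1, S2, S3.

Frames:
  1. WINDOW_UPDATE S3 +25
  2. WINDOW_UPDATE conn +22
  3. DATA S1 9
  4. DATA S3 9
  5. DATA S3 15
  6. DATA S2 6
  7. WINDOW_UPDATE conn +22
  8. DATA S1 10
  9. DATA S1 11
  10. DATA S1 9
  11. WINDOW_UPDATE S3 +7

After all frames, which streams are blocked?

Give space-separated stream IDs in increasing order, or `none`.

Answer: S1

Derivation:
Op 1: conn=31 S1=31 S2=31 S3=56 blocked=[]
Op 2: conn=53 S1=31 S2=31 S3=56 blocked=[]
Op 3: conn=44 S1=22 S2=31 S3=56 blocked=[]
Op 4: conn=35 S1=22 S2=31 S3=47 blocked=[]
Op 5: conn=20 S1=22 S2=31 S3=32 blocked=[]
Op 6: conn=14 S1=22 S2=25 S3=32 blocked=[]
Op 7: conn=36 S1=22 S2=25 S3=32 blocked=[]
Op 8: conn=26 S1=12 S2=25 S3=32 blocked=[]
Op 9: conn=15 S1=1 S2=25 S3=32 blocked=[]
Op 10: conn=6 S1=-8 S2=25 S3=32 blocked=[1]
Op 11: conn=6 S1=-8 S2=25 S3=39 blocked=[1]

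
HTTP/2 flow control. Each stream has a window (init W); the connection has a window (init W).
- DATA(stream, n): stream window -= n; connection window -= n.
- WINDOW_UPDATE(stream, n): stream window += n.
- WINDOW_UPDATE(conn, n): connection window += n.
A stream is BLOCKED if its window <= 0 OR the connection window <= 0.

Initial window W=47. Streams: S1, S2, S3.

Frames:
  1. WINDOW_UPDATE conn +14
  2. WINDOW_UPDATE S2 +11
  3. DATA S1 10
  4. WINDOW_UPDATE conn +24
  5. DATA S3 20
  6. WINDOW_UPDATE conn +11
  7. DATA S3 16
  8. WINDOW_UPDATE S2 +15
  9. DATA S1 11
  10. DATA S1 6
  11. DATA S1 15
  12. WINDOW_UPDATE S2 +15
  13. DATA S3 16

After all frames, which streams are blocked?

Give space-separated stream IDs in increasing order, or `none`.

Op 1: conn=61 S1=47 S2=47 S3=47 blocked=[]
Op 2: conn=61 S1=47 S2=58 S3=47 blocked=[]
Op 3: conn=51 S1=37 S2=58 S3=47 blocked=[]
Op 4: conn=75 S1=37 S2=58 S3=47 blocked=[]
Op 5: conn=55 S1=37 S2=58 S3=27 blocked=[]
Op 6: conn=66 S1=37 S2=58 S3=27 blocked=[]
Op 7: conn=50 S1=37 S2=58 S3=11 blocked=[]
Op 8: conn=50 S1=37 S2=73 S3=11 blocked=[]
Op 9: conn=39 S1=26 S2=73 S3=11 blocked=[]
Op 10: conn=33 S1=20 S2=73 S3=11 blocked=[]
Op 11: conn=18 S1=5 S2=73 S3=11 blocked=[]
Op 12: conn=18 S1=5 S2=88 S3=11 blocked=[]
Op 13: conn=2 S1=5 S2=88 S3=-5 blocked=[3]

Answer: S3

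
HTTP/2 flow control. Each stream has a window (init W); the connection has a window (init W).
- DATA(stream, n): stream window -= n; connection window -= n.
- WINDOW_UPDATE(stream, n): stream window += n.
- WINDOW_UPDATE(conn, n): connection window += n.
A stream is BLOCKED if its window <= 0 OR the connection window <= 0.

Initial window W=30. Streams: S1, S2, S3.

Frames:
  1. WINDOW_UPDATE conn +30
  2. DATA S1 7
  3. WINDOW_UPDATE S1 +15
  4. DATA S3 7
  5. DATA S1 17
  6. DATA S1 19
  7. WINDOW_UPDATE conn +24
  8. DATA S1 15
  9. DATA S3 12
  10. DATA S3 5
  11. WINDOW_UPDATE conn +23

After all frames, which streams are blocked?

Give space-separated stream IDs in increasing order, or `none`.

Op 1: conn=60 S1=30 S2=30 S3=30 blocked=[]
Op 2: conn=53 S1=23 S2=30 S3=30 blocked=[]
Op 3: conn=53 S1=38 S2=30 S3=30 blocked=[]
Op 4: conn=46 S1=38 S2=30 S3=23 blocked=[]
Op 5: conn=29 S1=21 S2=30 S3=23 blocked=[]
Op 6: conn=10 S1=2 S2=30 S3=23 blocked=[]
Op 7: conn=34 S1=2 S2=30 S3=23 blocked=[]
Op 8: conn=19 S1=-13 S2=30 S3=23 blocked=[1]
Op 9: conn=7 S1=-13 S2=30 S3=11 blocked=[1]
Op 10: conn=2 S1=-13 S2=30 S3=6 blocked=[1]
Op 11: conn=25 S1=-13 S2=30 S3=6 blocked=[1]

Answer: S1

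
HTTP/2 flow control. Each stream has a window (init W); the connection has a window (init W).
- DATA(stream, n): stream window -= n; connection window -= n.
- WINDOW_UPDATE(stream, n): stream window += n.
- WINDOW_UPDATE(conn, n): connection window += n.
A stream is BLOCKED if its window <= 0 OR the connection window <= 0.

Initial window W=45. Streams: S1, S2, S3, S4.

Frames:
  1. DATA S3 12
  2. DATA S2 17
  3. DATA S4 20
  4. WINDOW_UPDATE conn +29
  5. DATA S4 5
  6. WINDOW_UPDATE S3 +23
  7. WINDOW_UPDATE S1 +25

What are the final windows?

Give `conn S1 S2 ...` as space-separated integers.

Op 1: conn=33 S1=45 S2=45 S3=33 S4=45 blocked=[]
Op 2: conn=16 S1=45 S2=28 S3=33 S4=45 blocked=[]
Op 3: conn=-4 S1=45 S2=28 S3=33 S4=25 blocked=[1, 2, 3, 4]
Op 4: conn=25 S1=45 S2=28 S3=33 S4=25 blocked=[]
Op 5: conn=20 S1=45 S2=28 S3=33 S4=20 blocked=[]
Op 6: conn=20 S1=45 S2=28 S3=56 S4=20 blocked=[]
Op 7: conn=20 S1=70 S2=28 S3=56 S4=20 blocked=[]

Answer: 20 70 28 56 20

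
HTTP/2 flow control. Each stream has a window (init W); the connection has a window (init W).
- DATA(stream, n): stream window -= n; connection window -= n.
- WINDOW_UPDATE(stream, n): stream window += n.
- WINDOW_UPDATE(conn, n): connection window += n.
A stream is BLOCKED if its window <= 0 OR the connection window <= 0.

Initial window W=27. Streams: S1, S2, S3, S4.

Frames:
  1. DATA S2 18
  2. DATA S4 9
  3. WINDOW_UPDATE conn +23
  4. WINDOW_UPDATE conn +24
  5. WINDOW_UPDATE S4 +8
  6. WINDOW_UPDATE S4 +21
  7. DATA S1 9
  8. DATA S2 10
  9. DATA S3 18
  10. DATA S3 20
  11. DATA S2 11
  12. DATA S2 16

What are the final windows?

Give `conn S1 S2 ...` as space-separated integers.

Op 1: conn=9 S1=27 S2=9 S3=27 S4=27 blocked=[]
Op 2: conn=0 S1=27 S2=9 S3=27 S4=18 blocked=[1, 2, 3, 4]
Op 3: conn=23 S1=27 S2=9 S3=27 S4=18 blocked=[]
Op 4: conn=47 S1=27 S2=9 S3=27 S4=18 blocked=[]
Op 5: conn=47 S1=27 S2=9 S3=27 S4=26 blocked=[]
Op 6: conn=47 S1=27 S2=9 S3=27 S4=47 blocked=[]
Op 7: conn=38 S1=18 S2=9 S3=27 S4=47 blocked=[]
Op 8: conn=28 S1=18 S2=-1 S3=27 S4=47 blocked=[2]
Op 9: conn=10 S1=18 S2=-1 S3=9 S4=47 blocked=[2]
Op 10: conn=-10 S1=18 S2=-1 S3=-11 S4=47 blocked=[1, 2, 3, 4]
Op 11: conn=-21 S1=18 S2=-12 S3=-11 S4=47 blocked=[1, 2, 3, 4]
Op 12: conn=-37 S1=18 S2=-28 S3=-11 S4=47 blocked=[1, 2, 3, 4]

Answer: -37 18 -28 -11 47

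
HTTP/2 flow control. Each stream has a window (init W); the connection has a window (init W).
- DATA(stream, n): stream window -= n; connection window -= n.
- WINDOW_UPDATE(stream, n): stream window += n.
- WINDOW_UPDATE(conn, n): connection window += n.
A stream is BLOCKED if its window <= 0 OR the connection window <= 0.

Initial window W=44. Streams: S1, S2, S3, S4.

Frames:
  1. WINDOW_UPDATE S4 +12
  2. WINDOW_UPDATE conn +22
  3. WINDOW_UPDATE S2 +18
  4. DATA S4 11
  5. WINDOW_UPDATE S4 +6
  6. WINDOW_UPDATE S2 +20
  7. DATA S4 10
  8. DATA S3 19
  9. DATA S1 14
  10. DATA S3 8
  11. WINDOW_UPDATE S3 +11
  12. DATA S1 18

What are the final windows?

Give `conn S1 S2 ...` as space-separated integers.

Op 1: conn=44 S1=44 S2=44 S3=44 S4=56 blocked=[]
Op 2: conn=66 S1=44 S2=44 S3=44 S4=56 blocked=[]
Op 3: conn=66 S1=44 S2=62 S3=44 S4=56 blocked=[]
Op 4: conn=55 S1=44 S2=62 S3=44 S4=45 blocked=[]
Op 5: conn=55 S1=44 S2=62 S3=44 S4=51 blocked=[]
Op 6: conn=55 S1=44 S2=82 S3=44 S4=51 blocked=[]
Op 7: conn=45 S1=44 S2=82 S3=44 S4=41 blocked=[]
Op 8: conn=26 S1=44 S2=82 S3=25 S4=41 blocked=[]
Op 9: conn=12 S1=30 S2=82 S3=25 S4=41 blocked=[]
Op 10: conn=4 S1=30 S2=82 S3=17 S4=41 blocked=[]
Op 11: conn=4 S1=30 S2=82 S3=28 S4=41 blocked=[]
Op 12: conn=-14 S1=12 S2=82 S3=28 S4=41 blocked=[1, 2, 3, 4]

Answer: -14 12 82 28 41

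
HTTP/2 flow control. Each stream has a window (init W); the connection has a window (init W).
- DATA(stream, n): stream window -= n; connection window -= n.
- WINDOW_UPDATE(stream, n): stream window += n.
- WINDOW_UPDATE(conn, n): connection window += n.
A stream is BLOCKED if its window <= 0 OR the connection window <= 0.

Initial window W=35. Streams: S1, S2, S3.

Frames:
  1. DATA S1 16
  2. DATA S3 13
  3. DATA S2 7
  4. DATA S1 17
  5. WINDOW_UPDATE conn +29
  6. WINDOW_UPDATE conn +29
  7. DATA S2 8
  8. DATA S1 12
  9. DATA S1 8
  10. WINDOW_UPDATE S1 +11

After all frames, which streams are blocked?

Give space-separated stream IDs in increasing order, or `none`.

Op 1: conn=19 S1=19 S2=35 S3=35 blocked=[]
Op 2: conn=6 S1=19 S2=35 S3=22 blocked=[]
Op 3: conn=-1 S1=19 S2=28 S3=22 blocked=[1, 2, 3]
Op 4: conn=-18 S1=2 S2=28 S3=22 blocked=[1, 2, 3]
Op 5: conn=11 S1=2 S2=28 S3=22 blocked=[]
Op 6: conn=40 S1=2 S2=28 S3=22 blocked=[]
Op 7: conn=32 S1=2 S2=20 S3=22 blocked=[]
Op 8: conn=20 S1=-10 S2=20 S3=22 blocked=[1]
Op 9: conn=12 S1=-18 S2=20 S3=22 blocked=[1]
Op 10: conn=12 S1=-7 S2=20 S3=22 blocked=[1]

Answer: S1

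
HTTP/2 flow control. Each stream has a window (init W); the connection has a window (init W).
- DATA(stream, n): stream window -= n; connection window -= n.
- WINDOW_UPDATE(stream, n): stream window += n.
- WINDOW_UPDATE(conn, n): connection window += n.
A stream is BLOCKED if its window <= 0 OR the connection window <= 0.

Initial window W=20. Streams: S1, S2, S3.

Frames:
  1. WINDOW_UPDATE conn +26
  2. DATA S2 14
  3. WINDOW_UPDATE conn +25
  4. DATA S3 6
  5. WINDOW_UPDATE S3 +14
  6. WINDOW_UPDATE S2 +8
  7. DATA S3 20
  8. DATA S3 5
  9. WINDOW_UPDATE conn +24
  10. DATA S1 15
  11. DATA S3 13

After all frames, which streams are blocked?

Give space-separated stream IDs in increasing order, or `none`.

Op 1: conn=46 S1=20 S2=20 S3=20 blocked=[]
Op 2: conn=32 S1=20 S2=6 S3=20 blocked=[]
Op 3: conn=57 S1=20 S2=6 S3=20 blocked=[]
Op 4: conn=51 S1=20 S2=6 S3=14 blocked=[]
Op 5: conn=51 S1=20 S2=6 S3=28 blocked=[]
Op 6: conn=51 S1=20 S2=14 S3=28 blocked=[]
Op 7: conn=31 S1=20 S2=14 S3=8 blocked=[]
Op 8: conn=26 S1=20 S2=14 S3=3 blocked=[]
Op 9: conn=50 S1=20 S2=14 S3=3 blocked=[]
Op 10: conn=35 S1=5 S2=14 S3=3 blocked=[]
Op 11: conn=22 S1=5 S2=14 S3=-10 blocked=[3]

Answer: S3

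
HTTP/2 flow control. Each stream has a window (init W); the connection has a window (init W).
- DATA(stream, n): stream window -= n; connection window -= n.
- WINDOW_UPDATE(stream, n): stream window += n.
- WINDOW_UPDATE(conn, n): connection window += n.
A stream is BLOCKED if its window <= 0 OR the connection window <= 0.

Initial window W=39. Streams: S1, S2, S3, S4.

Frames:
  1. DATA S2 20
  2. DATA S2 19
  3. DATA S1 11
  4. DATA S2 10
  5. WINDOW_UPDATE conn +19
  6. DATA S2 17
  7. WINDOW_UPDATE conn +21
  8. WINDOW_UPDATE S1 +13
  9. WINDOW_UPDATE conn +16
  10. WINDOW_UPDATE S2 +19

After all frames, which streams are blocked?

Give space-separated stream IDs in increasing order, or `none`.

Op 1: conn=19 S1=39 S2=19 S3=39 S4=39 blocked=[]
Op 2: conn=0 S1=39 S2=0 S3=39 S4=39 blocked=[1, 2, 3, 4]
Op 3: conn=-11 S1=28 S2=0 S3=39 S4=39 blocked=[1, 2, 3, 4]
Op 4: conn=-21 S1=28 S2=-10 S3=39 S4=39 blocked=[1, 2, 3, 4]
Op 5: conn=-2 S1=28 S2=-10 S3=39 S4=39 blocked=[1, 2, 3, 4]
Op 6: conn=-19 S1=28 S2=-27 S3=39 S4=39 blocked=[1, 2, 3, 4]
Op 7: conn=2 S1=28 S2=-27 S3=39 S4=39 blocked=[2]
Op 8: conn=2 S1=41 S2=-27 S3=39 S4=39 blocked=[2]
Op 9: conn=18 S1=41 S2=-27 S3=39 S4=39 blocked=[2]
Op 10: conn=18 S1=41 S2=-8 S3=39 S4=39 blocked=[2]

Answer: S2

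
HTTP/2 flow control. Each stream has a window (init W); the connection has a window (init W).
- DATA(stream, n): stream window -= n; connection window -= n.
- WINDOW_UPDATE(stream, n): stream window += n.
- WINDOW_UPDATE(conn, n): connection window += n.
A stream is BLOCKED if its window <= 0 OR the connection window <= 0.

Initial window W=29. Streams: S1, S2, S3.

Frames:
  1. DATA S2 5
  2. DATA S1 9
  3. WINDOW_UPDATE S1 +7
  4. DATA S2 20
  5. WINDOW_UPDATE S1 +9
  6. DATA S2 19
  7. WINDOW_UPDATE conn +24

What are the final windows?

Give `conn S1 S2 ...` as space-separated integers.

Answer: 0 36 -15 29

Derivation:
Op 1: conn=24 S1=29 S2=24 S3=29 blocked=[]
Op 2: conn=15 S1=20 S2=24 S3=29 blocked=[]
Op 3: conn=15 S1=27 S2=24 S3=29 blocked=[]
Op 4: conn=-5 S1=27 S2=4 S3=29 blocked=[1, 2, 3]
Op 5: conn=-5 S1=36 S2=4 S3=29 blocked=[1, 2, 3]
Op 6: conn=-24 S1=36 S2=-15 S3=29 blocked=[1, 2, 3]
Op 7: conn=0 S1=36 S2=-15 S3=29 blocked=[1, 2, 3]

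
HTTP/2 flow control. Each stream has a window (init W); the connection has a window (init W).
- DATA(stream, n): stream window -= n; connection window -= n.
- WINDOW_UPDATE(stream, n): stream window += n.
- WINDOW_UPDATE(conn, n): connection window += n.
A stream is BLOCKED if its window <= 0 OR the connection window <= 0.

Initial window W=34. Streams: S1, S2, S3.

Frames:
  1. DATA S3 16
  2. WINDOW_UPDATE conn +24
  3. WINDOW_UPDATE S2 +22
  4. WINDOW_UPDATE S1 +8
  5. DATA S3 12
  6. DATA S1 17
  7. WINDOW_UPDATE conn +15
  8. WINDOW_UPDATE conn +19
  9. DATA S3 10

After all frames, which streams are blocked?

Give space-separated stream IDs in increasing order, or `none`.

Answer: S3

Derivation:
Op 1: conn=18 S1=34 S2=34 S3=18 blocked=[]
Op 2: conn=42 S1=34 S2=34 S3=18 blocked=[]
Op 3: conn=42 S1=34 S2=56 S3=18 blocked=[]
Op 4: conn=42 S1=42 S2=56 S3=18 blocked=[]
Op 5: conn=30 S1=42 S2=56 S3=6 blocked=[]
Op 6: conn=13 S1=25 S2=56 S3=6 blocked=[]
Op 7: conn=28 S1=25 S2=56 S3=6 blocked=[]
Op 8: conn=47 S1=25 S2=56 S3=6 blocked=[]
Op 9: conn=37 S1=25 S2=56 S3=-4 blocked=[3]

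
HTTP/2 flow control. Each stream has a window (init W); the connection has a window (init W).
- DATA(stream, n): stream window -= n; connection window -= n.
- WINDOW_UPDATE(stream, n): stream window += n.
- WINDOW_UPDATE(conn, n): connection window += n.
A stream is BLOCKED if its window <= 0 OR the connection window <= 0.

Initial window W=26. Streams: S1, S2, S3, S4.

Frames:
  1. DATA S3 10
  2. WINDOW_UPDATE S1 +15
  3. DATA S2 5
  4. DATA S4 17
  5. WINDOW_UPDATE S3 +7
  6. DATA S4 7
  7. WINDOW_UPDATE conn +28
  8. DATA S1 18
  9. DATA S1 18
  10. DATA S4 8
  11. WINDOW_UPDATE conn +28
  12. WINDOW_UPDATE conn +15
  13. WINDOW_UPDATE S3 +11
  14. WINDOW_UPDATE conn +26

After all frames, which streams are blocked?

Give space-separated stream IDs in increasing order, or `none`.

Answer: S4

Derivation:
Op 1: conn=16 S1=26 S2=26 S3=16 S4=26 blocked=[]
Op 2: conn=16 S1=41 S2=26 S3=16 S4=26 blocked=[]
Op 3: conn=11 S1=41 S2=21 S3=16 S4=26 blocked=[]
Op 4: conn=-6 S1=41 S2=21 S3=16 S4=9 blocked=[1, 2, 3, 4]
Op 5: conn=-6 S1=41 S2=21 S3=23 S4=9 blocked=[1, 2, 3, 4]
Op 6: conn=-13 S1=41 S2=21 S3=23 S4=2 blocked=[1, 2, 3, 4]
Op 7: conn=15 S1=41 S2=21 S3=23 S4=2 blocked=[]
Op 8: conn=-3 S1=23 S2=21 S3=23 S4=2 blocked=[1, 2, 3, 4]
Op 9: conn=-21 S1=5 S2=21 S3=23 S4=2 blocked=[1, 2, 3, 4]
Op 10: conn=-29 S1=5 S2=21 S3=23 S4=-6 blocked=[1, 2, 3, 4]
Op 11: conn=-1 S1=5 S2=21 S3=23 S4=-6 blocked=[1, 2, 3, 4]
Op 12: conn=14 S1=5 S2=21 S3=23 S4=-6 blocked=[4]
Op 13: conn=14 S1=5 S2=21 S3=34 S4=-6 blocked=[4]
Op 14: conn=40 S1=5 S2=21 S3=34 S4=-6 blocked=[4]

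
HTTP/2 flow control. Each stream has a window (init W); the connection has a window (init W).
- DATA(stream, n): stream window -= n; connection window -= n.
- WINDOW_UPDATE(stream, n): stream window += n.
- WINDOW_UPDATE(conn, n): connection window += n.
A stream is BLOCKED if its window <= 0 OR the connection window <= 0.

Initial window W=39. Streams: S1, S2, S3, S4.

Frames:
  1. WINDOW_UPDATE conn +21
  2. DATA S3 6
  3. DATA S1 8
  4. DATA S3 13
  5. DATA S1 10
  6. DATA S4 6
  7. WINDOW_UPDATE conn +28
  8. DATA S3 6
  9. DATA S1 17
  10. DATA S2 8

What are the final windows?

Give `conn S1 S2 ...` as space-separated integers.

Op 1: conn=60 S1=39 S2=39 S3=39 S4=39 blocked=[]
Op 2: conn=54 S1=39 S2=39 S3=33 S4=39 blocked=[]
Op 3: conn=46 S1=31 S2=39 S3=33 S4=39 blocked=[]
Op 4: conn=33 S1=31 S2=39 S3=20 S4=39 blocked=[]
Op 5: conn=23 S1=21 S2=39 S3=20 S4=39 blocked=[]
Op 6: conn=17 S1=21 S2=39 S3=20 S4=33 blocked=[]
Op 7: conn=45 S1=21 S2=39 S3=20 S4=33 blocked=[]
Op 8: conn=39 S1=21 S2=39 S3=14 S4=33 blocked=[]
Op 9: conn=22 S1=4 S2=39 S3=14 S4=33 blocked=[]
Op 10: conn=14 S1=4 S2=31 S3=14 S4=33 blocked=[]

Answer: 14 4 31 14 33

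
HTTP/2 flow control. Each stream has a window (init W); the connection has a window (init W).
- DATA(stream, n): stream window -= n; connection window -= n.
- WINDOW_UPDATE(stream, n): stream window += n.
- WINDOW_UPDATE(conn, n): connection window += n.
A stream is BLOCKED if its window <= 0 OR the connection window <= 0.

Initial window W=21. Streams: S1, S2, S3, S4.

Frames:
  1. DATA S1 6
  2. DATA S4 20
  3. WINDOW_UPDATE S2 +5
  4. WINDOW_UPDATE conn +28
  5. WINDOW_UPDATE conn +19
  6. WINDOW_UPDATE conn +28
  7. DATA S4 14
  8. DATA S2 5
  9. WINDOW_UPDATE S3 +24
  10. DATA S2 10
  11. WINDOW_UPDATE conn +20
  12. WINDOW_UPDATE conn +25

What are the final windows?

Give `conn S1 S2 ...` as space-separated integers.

Answer: 86 15 11 45 -13

Derivation:
Op 1: conn=15 S1=15 S2=21 S3=21 S4=21 blocked=[]
Op 2: conn=-5 S1=15 S2=21 S3=21 S4=1 blocked=[1, 2, 3, 4]
Op 3: conn=-5 S1=15 S2=26 S3=21 S4=1 blocked=[1, 2, 3, 4]
Op 4: conn=23 S1=15 S2=26 S3=21 S4=1 blocked=[]
Op 5: conn=42 S1=15 S2=26 S3=21 S4=1 blocked=[]
Op 6: conn=70 S1=15 S2=26 S3=21 S4=1 blocked=[]
Op 7: conn=56 S1=15 S2=26 S3=21 S4=-13 blocked=[4]
Op 8: conn=51 S1=15 S2=21 S3=21 S4=-13 blocked=[4]
Op 9: conn=51 S1=15 S2=21 S3=45 S4=-13 blocked=[4]
Op 10: conn=41 S1=15 S2=11 S3=45 S4=-13 blocked=[4]
Op 11: conn=61 S1=15 S2=11 S3=45 S4=-13 blocked=[4]
Op 12: conn=86 S1=15 S2=11 S3=45 S4=-13 blocked=[4]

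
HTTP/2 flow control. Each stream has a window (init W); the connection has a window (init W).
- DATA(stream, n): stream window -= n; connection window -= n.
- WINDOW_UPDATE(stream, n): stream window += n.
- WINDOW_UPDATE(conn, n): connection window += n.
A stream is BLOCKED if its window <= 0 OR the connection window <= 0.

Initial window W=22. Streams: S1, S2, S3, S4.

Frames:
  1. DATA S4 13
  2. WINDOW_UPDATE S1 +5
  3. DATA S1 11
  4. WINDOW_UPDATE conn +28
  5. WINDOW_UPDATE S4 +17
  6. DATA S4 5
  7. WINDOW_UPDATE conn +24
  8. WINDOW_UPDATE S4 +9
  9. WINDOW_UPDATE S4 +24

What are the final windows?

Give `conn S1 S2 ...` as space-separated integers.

Op 1: conn=9 S1=22 S2=22 S3=22 S4=9 blocked=[]
Op 2: conn=9 S1=27 S2=22 S3=22 S4=9 blocked=[]
Op 3: conn=-2 S1=16 S2=22 S3=22 S4=9 blocked=[1, 2, 3, 4]
Op 4: conn=26 S1=16 S2=22 S3=22 S4=9 blocked=[]
Op 5: conn=26 S1=16 S2=22 S3=22 S4=26 blocked=[]
Op 6: conn=21 S1=16 S2=22 S3=22 S4=21 blocked=[]
Op 7: conn=45 S1=16 S2=22 S3=22 S4=21 blocked=[]
Op 8: conn=45 S1=16 S2=22 S3=22 S4=30 blocked=[]
Op 9: conn=45 S1=16 S2=22 S3=22 S4=54 blocked=[]

Answer: 45 16 22 22 54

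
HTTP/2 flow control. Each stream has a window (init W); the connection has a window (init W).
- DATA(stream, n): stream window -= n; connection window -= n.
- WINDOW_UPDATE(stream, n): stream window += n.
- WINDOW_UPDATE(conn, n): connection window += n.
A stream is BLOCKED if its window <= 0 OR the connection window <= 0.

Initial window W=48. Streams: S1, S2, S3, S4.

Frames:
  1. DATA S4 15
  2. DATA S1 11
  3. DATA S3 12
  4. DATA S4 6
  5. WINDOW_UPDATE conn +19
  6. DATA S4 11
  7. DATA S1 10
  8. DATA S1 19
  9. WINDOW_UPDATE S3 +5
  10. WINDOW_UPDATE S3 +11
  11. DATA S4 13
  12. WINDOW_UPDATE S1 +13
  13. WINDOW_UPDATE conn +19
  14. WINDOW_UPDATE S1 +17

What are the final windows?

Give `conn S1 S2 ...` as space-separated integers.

Answer: -11 38 48 52 3

Derivation:
Op 1: conn=33 S1=48 S2=48 S3=48 S4=33 blocked=[]
Op 2: conn=22 S1=37 S2=48 S3=48 S4=33 blocked=[]
Op 3: conn=10 S1=37 S2=48 S3=36 S4=33 blocked=[]
Op 4: conn=4 S1=37 S2=48 S3=36 S4=27 blocked=[]
Op 5: conn=23 S1=37 S2=48 S3=36 S4=27 blocked=[]
Op 6: conn=12 S1=37 S2=48 S3=36 S4=16 blocked=[]
Op 7: conn=2 S1=27 S2=48 S3=36 S4=16 blocked=[]
Op 8: conn=-17 S1=8 S2=48 S3=36 S4=16 blocked=[1, 2, 3, 4]
Op 9: conn=-17 S1=8 S2=48 S3=41 S4=16 blocked=[1, 2, 3, 4]
Op 10: conn=-17 S1=8 S2=48 S3=52 S4=16 blocked=[1, 2, 3, 4]
Op 11: conn=-30 S1=8 S2=48 S3=52 S4=3 blocked=[1, 2, 3, 4]
Op 12: conn=-30 S1=21 S2=48 S3=52 S4=3 blocked=[1, 2, 3, 4]
Op 13: conn=-11 S1=21 S2=48 S3=52 S4=3 blocked=[1, 2, 3, 4]
Op 14: conn=-11 S1=38 S2=48 S3=52 S4=3 blocked=[1, 2, 3, 4]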